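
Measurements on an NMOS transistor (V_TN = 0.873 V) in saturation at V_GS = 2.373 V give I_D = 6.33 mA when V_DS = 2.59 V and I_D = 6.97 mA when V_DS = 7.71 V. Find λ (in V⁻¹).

λ = 0.0208 V⁻¹

With V_GS fixed, I_D ∝ (1 + λ V_DS) in saturation, so I_D2/I_D1 = (1 + λ V_DS2)/(1 + λ V_DS1).
6.97/6.33 = 1.101 = (1 + 7.71 λ)/(1 + 2.59 λ).
Solving: λ (I_D1 V_DS2 − I_D2 V_DS1) = I_D2 − I_D1, so λ = (6.97 − 6.33) / (6.33 × 7.71 − 6.97 × 2.59) = 0.64 / 30.8 = 0.0208 V⁻¹.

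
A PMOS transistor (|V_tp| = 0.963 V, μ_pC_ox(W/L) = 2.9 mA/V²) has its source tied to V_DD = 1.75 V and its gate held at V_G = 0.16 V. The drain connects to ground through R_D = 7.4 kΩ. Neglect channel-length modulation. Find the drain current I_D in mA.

V_SG = V_DD − V_G = 1.75 − 0.16 = 1.59 V, so V_ov = 1.59 − 0.963 = 0.627 V.
Assume saturation: I_D = ½ k_p V_ov² = 0.5 × 2.9 × 0.627² = 0.57 mA, giving V_SD = V_DD − I_D R_D = 1.75 − 0.57 × 7.4 = -2.47 V.
But -2.47 V < V_ov = 0.627 V, so the device is actually in triode.
In triode I_D = k_p[V_ov V_SD − ½ V_SD²] and I_D = (V_DD − V_SD)/R_D. Equating: 10.7 V_SD² − 14.46 V_SD + 1.75 = 0, giving V_SD = 0.134 V (the root below V_ov).
I_D = (1.75 − 0.134) / 7.4 = 0.218 mA.

I_D = 0.218 mA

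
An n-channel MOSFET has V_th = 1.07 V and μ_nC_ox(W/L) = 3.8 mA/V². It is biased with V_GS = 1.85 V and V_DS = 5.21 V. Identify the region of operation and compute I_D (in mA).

Saturation; I_D = 1.16 mA

V_ov = V_GS − V_th = 1.85 − 1.07 = 0.78 V.
Since V_DS = 5.21 V ≥ V_ov = 0.78 V, the device is in saturation.
I_D = ½ k_n V_ov² = 0.5 × 3.8 × 0.78² = 1.16 mA.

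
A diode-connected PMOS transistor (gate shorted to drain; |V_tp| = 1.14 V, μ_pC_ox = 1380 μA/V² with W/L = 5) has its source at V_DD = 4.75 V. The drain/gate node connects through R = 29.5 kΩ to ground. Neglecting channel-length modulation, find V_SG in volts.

V_SG = 1.32 V

With gate tied to drain, V_SG = V_SD ≥ V_SG − |V_tp|, so the device is in saturation.
k_p = μ_pC_ox · (W/L) = 6.9 mA/V².
KCL at the drain: ½ k_p (V_SG − |V_tp|)² = (V_DD − V_SG)/R.
Let x = V_SG − 1.14. Then 102 x² + x − 3.61 = 0, giving x = 0.183 V (positive root), so V_SG = 1.32 V.
I_D = (V_DD − V_SG)/R = (4.75 − 1.32) / 29.5 = 0.116 mA.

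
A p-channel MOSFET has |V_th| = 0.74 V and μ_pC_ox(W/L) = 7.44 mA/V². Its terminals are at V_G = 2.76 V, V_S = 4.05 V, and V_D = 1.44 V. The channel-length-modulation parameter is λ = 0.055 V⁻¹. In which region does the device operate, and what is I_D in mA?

V_SG = V_S − V_G = 4.05 − 2.76 = 1.29 V; V_SD = V_S − V_D = 4.05 − 1.44 = 2.61 V.
V_ov = V_SG − |V_th| = 1.29 − 0.74 = 0.55 V.
Since V_SD = 2.61 V ≥ V_ov = 0.55 V, the device is in saturation.
I_D = ½ k_p V_ov² (1 + λ V_SD) = 0.5 × 7.44 × 0.55² × (1 + 0.055 × 2.61) = 1.29 mA.

Saturation; I_D = 1.29 mA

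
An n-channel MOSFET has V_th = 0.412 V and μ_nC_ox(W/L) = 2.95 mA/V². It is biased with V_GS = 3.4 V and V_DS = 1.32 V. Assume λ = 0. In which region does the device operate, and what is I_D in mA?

V_ov = V_GS − V_th = 3.4 − 0.412 = 2.99 V.
Since V_DS = 1.32 V < V_ov = 2.99 V, the device is in the triode region.
I_D = k_n [V_ov · V_DS − ½ V_DS²] = 2.95 × [2.99 × 1.32 − 0.5 × 1.32²] = 9.07 mA.

Triode; I_D = 9.07 mA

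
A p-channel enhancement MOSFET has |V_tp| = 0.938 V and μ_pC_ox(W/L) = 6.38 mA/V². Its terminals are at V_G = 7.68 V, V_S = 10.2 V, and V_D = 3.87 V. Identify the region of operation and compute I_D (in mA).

V_SG = V_S − V_G = 10.2 − 7.68 = 2.52 V; V_SD = V_S − V_D = 10.2 − 3.87 = 6.33 V.
V_ov = V_SG − |V_tp| = 2.52 − 0.938 = 1.58 V.
Since V_SD = 6.33 V ≥ V_ov = 1.58 V, the device is in saturation.
I_D = ½ k_p V_ov² = 0.5 × 6.38 × 1.58² = 7.98 mA.

Saturation; I_D = 7.98 mA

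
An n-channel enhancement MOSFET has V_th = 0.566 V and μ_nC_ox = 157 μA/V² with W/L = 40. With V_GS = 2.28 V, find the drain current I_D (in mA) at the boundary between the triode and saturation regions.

I_D = 9.22 mA

At the boundary V_DS = V_ov = V_GS − V_th = 2.28 − 0.566 = 1.71 V.
k_n = μ_nC_ox · (W/L) = 6.28 mA/V².
I_D = ½ k_n V_ov² = 0.5 × 6.28 × 1.71² = 9.22 mA.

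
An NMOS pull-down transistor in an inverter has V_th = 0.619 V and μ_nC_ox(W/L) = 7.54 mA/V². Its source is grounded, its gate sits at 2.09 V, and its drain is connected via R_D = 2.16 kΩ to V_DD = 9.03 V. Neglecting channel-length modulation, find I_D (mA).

I_D = 3.99 mA

V_GS = V_G = 2.09 V, so V_ov = 2.09 − 0.619 = 1.47 V.
Assume saturation: I_D = ½ k_n V_ov² = 0.5 × 7.54 × 1.47² = 8.16 mA, giving V_DS = V_DD − I_D R_D = 9.03 − 8.16 × 2.16 = -8.59 V.
But -8.59 V < V_ov = 1.47 V, so the device is actually in triode.
In triode I_D = k_n[V_ov V_DS − ½ V_DS²] and I_D = (V_DD − V_DS)/R_D. Equating: 8.14 V_DS² − 24.96 V_DS + 9.03 = 0, giving V_DS = 0.419 V (the root below V_ov).
I_D = (9.03 − 0.419) / 2.16 = 3.99 mA.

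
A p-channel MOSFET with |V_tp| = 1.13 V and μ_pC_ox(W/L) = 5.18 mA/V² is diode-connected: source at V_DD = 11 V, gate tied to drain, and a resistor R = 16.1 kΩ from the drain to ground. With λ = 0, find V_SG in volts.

With gate tied to drain, V_SG = V_SD ≥ V_SG − |V_tp|, so the device is in saturation.
KCL at the drain: ½ k_p (V_SG − |V_tp|)² = (V_DD − V_SG)/R.
Let x = V_SG − 1.13. Then 41.7 x² + x − 9.87 = 0, giving x = 0.475 V (positive root), so V_SG = 1.6 V.
I_D = (V_DD − V_SG)/R = (11 − 1.6) / 16.1 = 0.584 mA.

V_SG = 1.60 V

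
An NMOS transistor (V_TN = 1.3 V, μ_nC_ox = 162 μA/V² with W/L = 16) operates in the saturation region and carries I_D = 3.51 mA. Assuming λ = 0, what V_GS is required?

V_GS = 2.95 V

k_n = μ_nC_ox · (W/L) = 2.592 mA/V².
In saturation I_D = ½ k_n (V_GS − V_TN)², so V_GS − V_TN = √(2 I_D / k_n) = √(2 × 3.51 / 2.592) = 1.65 V.
V_GS = 1.3 + 1.65 = 2.95 V.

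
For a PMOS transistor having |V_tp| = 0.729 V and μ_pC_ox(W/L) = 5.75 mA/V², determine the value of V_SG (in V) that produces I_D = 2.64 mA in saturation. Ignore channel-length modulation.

V_SG = 1.69 V

In saturation I_D = ½ k_p (V_SG − |V_tp|)², so V_SG − |V_tp| = √(2 I_D / k_p) = √(2 × 2.64 / 5.75) = 0.958 V.
V_SG = 0.729 + 0.958 = 1.69 V.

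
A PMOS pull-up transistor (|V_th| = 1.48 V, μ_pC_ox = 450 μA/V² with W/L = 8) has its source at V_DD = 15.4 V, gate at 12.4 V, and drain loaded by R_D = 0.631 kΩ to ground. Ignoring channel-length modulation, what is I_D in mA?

I_D = 4.16 mA

V_SG = V_DD − V_G = 15.4 − 12.4 = 3 V, so V_ov = 3 − 1.48 = 1.52 V.
k_p = μ_pC_ox · (W/L) = 3.6 mA/V².
Assume saturation: I_D = ½ k_p V_ov² = 0.5 × 3.6 × 1.52² = 4.16 mA, giving V_SD = V_DD − I_D R_D = 15.4 − 4.16 × 0.631 = 12.8 V.
V_SD = 12.8 V ≥ V_ov = 1.52 V, confirming saturation.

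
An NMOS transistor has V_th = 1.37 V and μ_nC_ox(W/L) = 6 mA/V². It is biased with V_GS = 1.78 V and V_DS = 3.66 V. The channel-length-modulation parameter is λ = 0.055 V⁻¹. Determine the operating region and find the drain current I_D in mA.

Saturation; I_D = 0.606 mA

V_ov = V_GS − V_th = 1.78 − 1.37 = 0.41 V.
Since V_DS = 3.66 V ≥ V_ov = 0.41 V, the device is in saturation.
I_D = ½ k_n V_ov² (1 + λ V_DS) = 0.5 × 6 × 0.41² × (1 + 0.055 × 3.66) = 0.606 mA.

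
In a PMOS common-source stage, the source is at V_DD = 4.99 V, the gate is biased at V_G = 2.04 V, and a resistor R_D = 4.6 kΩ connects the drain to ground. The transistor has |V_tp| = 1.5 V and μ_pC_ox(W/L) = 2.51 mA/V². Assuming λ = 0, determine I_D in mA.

V_SG = V_DD − V_G = 4.99 − 2.04 = 2.95 V, so V_ov = 2.95 − 1.5 = 1.45 V.
Assume saturation: I_D = ½ k_p V_ov² = 0.5 × 2.51 × 1.45² = 2.64 mA, giving V_SD = V_DD − I_D R_D = 4.99 − 2.64 × 4.6 = -7.15 V.
But -7.15 V < V_ov = 1.45 V, so the device is actually in triode.
In triode I_D = k_p[V_ov V_SD − ½ V_SD²] and I_D = (V_DD − V_SD)/R_D. Equating: 5.77 V_SD² − 17.74 V_SD + 4.99 = 0, giving V_SD = 0.313 V (the root below V_ov).
I_D = (4.99 − 0.313) / 4.6 = 1.02 mA.

I_D = 1.02 mA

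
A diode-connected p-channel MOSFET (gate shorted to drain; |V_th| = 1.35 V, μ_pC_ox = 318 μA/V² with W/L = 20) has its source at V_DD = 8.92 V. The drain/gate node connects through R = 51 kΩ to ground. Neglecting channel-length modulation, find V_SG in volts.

With gate tied to drain, V_SG = V_SD ≥ V_SG − |V_th|, so the device is in saturation.
k_p = μ_pC_ox · (W/L) = 6.36 mA/V².
KCL at the drain: ½ k_p (V_SG − |V_th|)² = (V_DD − V_SG)/R.
Let x = V_SG − 1.35. Then 162 x² + x − 7.57 = 0, giving x = 0.213 V (positive root), so V_SG = 1.56 V.
I_D = (V_DD − V_SG)/R = (8.92 − 1.56) / 51 = 0.144 mA.

V_SG = 1.56 V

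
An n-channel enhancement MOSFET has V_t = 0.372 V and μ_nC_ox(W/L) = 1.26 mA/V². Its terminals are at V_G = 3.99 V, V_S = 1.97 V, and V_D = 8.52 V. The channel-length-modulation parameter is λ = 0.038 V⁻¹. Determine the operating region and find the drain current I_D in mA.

V_GS = V_G − V_S = 3.99 − 1.97 = 2.02 V; V_DS = V_D − V_S = 8.52 − 1.97 = 6.55 V.
V_ov = V_GS − V_t = 2.02 − 0.372 = 1.65 V.
Since V_DS = 6.55 V ≥ V_ov = 1.65 V, the device is in saturation.
I_D = ½ k_n V_ov² (1 + λ V_DS) = 0.5 × 1.26 × 1.65² × (1 + 0.038 × 6.55) = 2.14 mA.

Saturation; I_D = 2.14 mA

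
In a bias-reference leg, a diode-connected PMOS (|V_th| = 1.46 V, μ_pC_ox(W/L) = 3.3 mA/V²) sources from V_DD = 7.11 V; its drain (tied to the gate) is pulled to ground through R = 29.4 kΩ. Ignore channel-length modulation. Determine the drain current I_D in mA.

I_D = 0.181 mA

With gate tied to drain, V_SG = V_SD ≥ V_SG − |V_th|, so the device is in saturation.
KCL at the drain: ½ k_p (V_SG − |V_th|)² = (V_DD − V_SG)/R.
Let x = V_SG − 1.46. Then 48.5 x² + x − 5.65 = 0, giving x = 0.331 V (positive root), so V_SG = 1.79 V.
I_D = (V_DD − V_SG)/R = (7.11 − 1.79) / 29.4 = 0.181 mA.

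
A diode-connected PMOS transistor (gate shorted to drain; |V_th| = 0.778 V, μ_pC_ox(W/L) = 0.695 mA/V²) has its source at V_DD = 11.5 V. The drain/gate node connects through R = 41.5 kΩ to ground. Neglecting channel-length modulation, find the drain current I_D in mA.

I_D = 0.238 mA

With gate tied to drain, V_SG = V_SD ≥ V_SG − |V_th|, so the device is in saturation.
KCL at the drain: ½ k_p (V_SG − |V_th|)² = (V_DD − V_SG)/R.
Let x = V_SG − 0.778. Then 14.4 x² + x − 10.72 = 0, giving x = 0.828 V (positive root), so V_SG = 1.61 V.
I_D = (V_DD − V_SG)/R = (11.5 − 1.61) / 41.5 = 0.238 mA.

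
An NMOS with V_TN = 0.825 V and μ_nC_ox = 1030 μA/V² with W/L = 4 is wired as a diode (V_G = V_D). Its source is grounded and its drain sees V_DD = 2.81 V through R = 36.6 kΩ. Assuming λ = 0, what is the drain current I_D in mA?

With gate tied to drain, V_GS = V_DS ≥ V_GS − V_TN, so the device is in saturation.
k_n = μ_nC_ox · (W/L) = 4.12 mA/V².
KCL at the drain: ½ k_n (V_GS − V_TN)² = (V_DD − V_GS)/R.
Let x = V_GS − 0.825. Then 75.4 x² + x − 1.985 = 0, giving x = 0.156 V (positive root), so V_GS = 0.981 V.
I_D = (V_DD − V_GS)/R = (2.81 − 0.981) / 36.6 = 0.05 mA.

I_D = 0.0500 mA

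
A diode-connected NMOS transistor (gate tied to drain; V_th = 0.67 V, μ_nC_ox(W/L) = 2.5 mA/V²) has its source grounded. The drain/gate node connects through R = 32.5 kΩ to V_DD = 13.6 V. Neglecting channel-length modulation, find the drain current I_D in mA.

With gate tied to drain, V_GS = V_DS ≥ V_GS − V_th, so the device is in saturation.
KCL at the drain: ½ k_n (V_GS − V_th)² = (V_DD − V_GS)/R.
Let x = V_GS − 0.67. Then 40.6 x² + x − 12.93 = 0, giving x = 0.552 V (positive root), so V_GS = 1.22 V.
I_D = (V_DD − V_GS)/R = (13.6 − 1.22) / 32.5 = 0.381 mA.

I_D = 0.381 mA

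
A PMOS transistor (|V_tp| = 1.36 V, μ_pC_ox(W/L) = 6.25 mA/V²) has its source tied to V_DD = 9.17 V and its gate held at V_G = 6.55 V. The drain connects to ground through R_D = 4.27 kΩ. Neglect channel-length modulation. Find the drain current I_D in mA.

V_SG = V_DD − V_G = 9.17 − 6.55 = 2.62 V, so V_ov = 2.62 − 1.36 = 1.26 V.
Assume saturation: I_D = ½ k_p V_ov² = 0.5 × 6.25 × 1.26² = 4.96 mA, giving V_SD = V_DD − I_D R_D = 9.17 − 4.96 × 4.27 = -12 V.
But -12 V < V_ov = 1.26 V, so the device is actually in triode.
In triode I_D = k_p[V_ov V_SD − ½ V_SD²] and I_D = (V_DD − V_SD)/R_D. Equating: 13.3 V_SD² − 34.63 V_SD + 9.17 = 0, giving V_SD = 0.299 V (the root below V_ov).
I_D = (9.17 − 0.299) / 4.27 = 2.08 mA.

I_D = 2.08 mA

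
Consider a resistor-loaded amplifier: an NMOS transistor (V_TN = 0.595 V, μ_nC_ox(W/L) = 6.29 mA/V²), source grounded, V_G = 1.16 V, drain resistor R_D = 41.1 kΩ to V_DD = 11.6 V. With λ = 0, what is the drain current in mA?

I_D = 0.280 mA

V_GS = V_G = 1.16 V, so V_ov = 1.16 − 0.595 = 0.565 V.
Assume saturation: I_D = ½ k_n V_ov² = 0.5 × 6.29 × 0.565² = 1 mA, giving V_DS = V_DD − I_D R_D = 11.6 − 1 × 41.1 = -29.7 V.
But -29.7 V < V_ov = 0.565 V, so the device is actually in triode.
In triode I_D = k_n[V_ov V_DS − ½ V_DS²] and I_D = (V_DD − V_DS)/R_D. Equating: 129 V_DS² − 147.1 V_DS + 11.6 = 0, giving V_DS = 0.0853 V (the root below V_ov).
I_D = (11.6 − 0.0853) / 41.1 = 0.28 mA.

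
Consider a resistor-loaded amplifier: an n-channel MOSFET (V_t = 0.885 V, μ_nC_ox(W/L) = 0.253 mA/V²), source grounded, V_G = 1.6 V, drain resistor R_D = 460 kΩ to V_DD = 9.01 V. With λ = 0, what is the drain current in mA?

I_D = 0.0193 mA

V_GS = V_G = 1.6 V, so V_ov = 1.6 − 0.885 = 0.715 V.
Assume saturation: I_D = ½ k_n V_ov² = 0.5 × 0.253 × 0.715² = 0.0647 mA, giving V_DS = V_DD − I_D R_D = 9.01 − 0.0647 × 460 = -20.7 V.
But -20.7 V < V_ov = 0.715 V, so the device is actually in triode.
In triode I_D = k_n[V_ov V_DS − ½ V_DS²] and I_D = (V_DD − V_DS)/R_D. Equating: 58.2 V_DS² − 84.21 V_DS + 9.01 = 0, giving V_DS = 0.116 V (the root below V_ov).
I_D = (9.01 − 0.116) / 460 = 0.0193 mA.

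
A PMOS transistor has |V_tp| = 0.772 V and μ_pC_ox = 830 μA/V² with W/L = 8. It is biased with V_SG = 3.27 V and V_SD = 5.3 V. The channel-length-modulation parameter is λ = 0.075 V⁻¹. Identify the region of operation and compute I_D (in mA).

k_p = μ_pC_ox · (W/L) = 6.64 mA/V².
V_ov = V_SG − |V_tp| = 3.27 − 0.772 = 2.5 V.
Since V_SD = 5.3 V ≥ V_ov = 2.5 V, the device is in saturation.
I_D = ½ k_p V_ov² (1 + λ V_SD) = 0.5 × 6.64 × 2.5² × (1 + 0.075 × 5.3) = 29 mA.

Saturation; I_D = 29.0 mA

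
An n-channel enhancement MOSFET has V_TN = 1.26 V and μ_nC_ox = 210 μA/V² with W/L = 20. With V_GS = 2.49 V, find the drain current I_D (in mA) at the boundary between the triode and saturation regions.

I_D = 3.18 mA

At the boundary V_DS = V_ov = V_GS − V_TN = 2.49 − 1.26 = 1.23 V.
k_n = μ_nC_ox · (W/L) = 4.2 mA/V².
I_D = ½ k_n V_ov² = 0.5 × 4.2 × 1.23² = 3.18 mA.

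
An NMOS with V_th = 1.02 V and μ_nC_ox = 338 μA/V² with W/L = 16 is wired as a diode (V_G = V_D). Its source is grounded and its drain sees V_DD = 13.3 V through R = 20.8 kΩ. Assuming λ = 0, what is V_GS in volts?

With gate tied to drain, V_GS = V_DS ≥ V_GS − V_th, so the device is in saturation.
k_n = μ_nC_ox · (W/L) = 5.408 mA/V².
KCL at the drain: ½ k_n (V_GS − V_th)² = (V_DD − V_GS)/R.
Let x = V_GS − 1.02. Then 56.2 x² + x − 12.28 = 0, giving x = 0.458 V (positive root), so V_GS = 1.48 V.
I_D = (V_DD − V_GS)/R = (13.3 − 1.48) / 20.8 = 0.568 mA.

V_GS = 1.48 V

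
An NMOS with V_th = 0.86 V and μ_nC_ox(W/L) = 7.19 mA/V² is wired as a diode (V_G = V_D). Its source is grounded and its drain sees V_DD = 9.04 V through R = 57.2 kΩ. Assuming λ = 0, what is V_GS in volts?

V_GS = 1.06 V

With gate tied to drain, V_GS = V_DS ≥ V_GS − V_th, so the device is in saturation.
KCL at the drain: ½ k_n (V_GS − V_th)² = (V_DD − V_GS)/R.
Let x = V_GS − 0.86. Then 206 x² + x − 8.18 = 0, giving x = 0.197 V (positive root), so V_GS = 1.06 V.
I_D = (V_DD − V_GS)/R = (9.04 − 1.06) / 57.2 = 0.14 mA.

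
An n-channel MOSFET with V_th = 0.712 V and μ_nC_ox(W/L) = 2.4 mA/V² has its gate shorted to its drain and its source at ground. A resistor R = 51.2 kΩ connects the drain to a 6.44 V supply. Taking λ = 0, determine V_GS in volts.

With gate tied to drain, V_GS = V_DS ≥ V_GS − V_th, so the device is in saturation.
KCL at the drain: ½ k_n (V_GS − V_th)² = (V_DD − V_GS)/R.
Let x = V_GS − 0.712. Then 61.4 x² + x − 5.728 = 0, giving x = 0.297 V (positive root), so V_GS = 1.01 V.
I_D = (V_DD − V_GS)/R = (6.44 − 1.01) / 51.2 = 0.106 mA.

V_GS = 1.01 V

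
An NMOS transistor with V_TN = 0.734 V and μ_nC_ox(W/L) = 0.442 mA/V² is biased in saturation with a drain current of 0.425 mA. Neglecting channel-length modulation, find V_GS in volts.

V_GS = 2.12 V

In saturation I_D = ½ k_n (V_GS − V_TN)², so V_GS − V_TN = √(2 I_D / k_n) = √(2 × 0.425 / 0.442) = 1.39 V.
V_GS = 0.734 + 1.39 = 2.12 V.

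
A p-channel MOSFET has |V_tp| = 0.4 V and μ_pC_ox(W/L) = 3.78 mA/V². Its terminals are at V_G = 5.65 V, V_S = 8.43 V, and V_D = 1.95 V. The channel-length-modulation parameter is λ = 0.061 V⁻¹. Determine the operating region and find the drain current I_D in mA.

V_SG = V_S − V_G = 8.43 − 5.65 = 2.78 V; V_SD = V_S − V_D = 8.43 − 1.95 = 6.48 V.
V_ov = V_SG − |V_tp| = 2.78 − 0.4 = 2.38 V.
Since V_SD = 6.48 V ≥ V_ov = 2.38 V, the device is in saturation.
I_D = ½ k_p V_ov² (1 + λ V_SD) = 0.5 × 3.78 × 2.38² × (1 + 0.061 × 6.48) = 14.9 mA.

Saturation; I_D = 14.9 mA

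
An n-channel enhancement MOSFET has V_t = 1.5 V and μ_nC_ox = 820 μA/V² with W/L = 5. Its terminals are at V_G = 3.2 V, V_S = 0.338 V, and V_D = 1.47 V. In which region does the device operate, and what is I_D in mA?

Triode; I_D = 3.69 mA

V_GS = V_G − V_S = 3.2 − 0.338 = 2.86 V; V_DS = V_D − V_S = 1.47 − 0.338 = 1.13 V.
k_n = μ_nC_ox · (W/L) = 4.1 mA/V².
V_ov = V_GS − V_t = 2.86 − 1.5 = 1.36 V.
Since V_DS = 1.13 V < V_ov = 1.36 V, the device is in the triode region.
I_D = k_n [V_ov · V_DS − ½ V_DS²] = 4.1 × [1.36 × 1.13 − 0.5 × 1.13²] = 3.69 mA.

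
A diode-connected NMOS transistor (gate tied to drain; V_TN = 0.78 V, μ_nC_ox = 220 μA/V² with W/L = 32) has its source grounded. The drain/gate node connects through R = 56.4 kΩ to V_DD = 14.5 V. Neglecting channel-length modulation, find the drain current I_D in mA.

I_D = 0.239 mA

With gate tied to drain, V_GS = V_DS ≥ V_GS − V_TN, so the device is in saturation.
k_n = μ_nC_ox · (W/L) = 7.04 mA/V².
KCL at the drain: ½ k_n (V_GS − V_TN)² = (V_DD − V_GS)/R.
Let x = V_GS − 0.78. Then 199 x² + x − 13.72 = 0, giving x = 0.26 V (positive root), so V_GS = 1.04 V.
I_D = (V_DD − V_GS)/R = (14.5 − 1.04) / 56.4 = 0.239 mA.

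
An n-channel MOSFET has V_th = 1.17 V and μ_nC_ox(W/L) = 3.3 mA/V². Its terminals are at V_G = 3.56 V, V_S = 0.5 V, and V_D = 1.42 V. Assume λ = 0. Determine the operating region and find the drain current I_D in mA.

V_GS = V_G − V_S = 3.56 − 0.5 = 3.06 V; V_DS = V_D − V_S = 1.42 − 0.5 = 0.92 V.
V_ov = V_GS − V_th = 3.06 − 1.17 = 1.89 V.
Since V_DS = 0.92 V < V_ov = 1.89 V, the device is in the triode region.
I_D = k_n [V_ov · V_DS − ½ V_DS²] = 3.3 × [1.89 × 0.92 − 0.5 × 0.92²] = 4.34 mA.

Triode; I_D = 4.34 mA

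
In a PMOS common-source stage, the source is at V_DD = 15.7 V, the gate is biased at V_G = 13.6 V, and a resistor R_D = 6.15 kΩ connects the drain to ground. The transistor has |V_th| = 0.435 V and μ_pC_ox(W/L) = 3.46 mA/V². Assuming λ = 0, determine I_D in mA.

V_SG = V_DD − V_G = 15.7 − 13.6 = 2.1 V, so V_ov = 2.1 − 0.435 = 1.66 V.
Assume saturation: I_D = ½ k_p V_ov² = 0.5 × 3.46 × 1.66² = 4.8 mA, giving V_SD = V_DD − I_D R_D = 15.7 − 4.8 × 6.15 = -13.8 V.
But -13.8 V < V_ov = 1.66 V, so the device is actually in triode.
In triode I_D = k_p[V_ov V_SD − ½ V_SD²] and I_D = (V_DD − V_SD)/R_D. Equating: 10.6 V_SD² − 36.43 V_SD + 15.7 = 0, giving V_SD = 0.506 V (the root below V_ov).
I_D = (15.7 − 0.506) / 6.15 = 2.47 mA.

I_D = 2.47 mA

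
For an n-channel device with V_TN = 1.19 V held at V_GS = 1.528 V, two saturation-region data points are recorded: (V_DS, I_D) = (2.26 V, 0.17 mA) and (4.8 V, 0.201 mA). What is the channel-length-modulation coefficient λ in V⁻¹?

λ = 0.0857 V⁻¹

With V_GS fixed, I_D ∝ (1 + λ V_DS) in saturation, so I_D2/I_D1 = (1 + λ V_DS2)/(1 + λ V_DS1).
0.201/0.17 = 1.182 = (1 + 4.8 λ)/(1 + 2.26 λ).
Solving: λ (I_D1 V_DS2 − I_D2 V_DS1) = I_D2 − I_D1, so λ = (0.201 − 0.17) / (0.17 × 4.8 − 0.201 × 2.26) = 0.031 / 0.362 = 0.0857 V⁻¹.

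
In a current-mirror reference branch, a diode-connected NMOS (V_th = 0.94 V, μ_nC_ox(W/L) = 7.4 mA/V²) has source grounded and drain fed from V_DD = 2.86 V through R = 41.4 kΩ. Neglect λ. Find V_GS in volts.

V_GS = 1.05 V

With gate tied to drain, V_GS = V_DS ≥ V_GS − V_th, so the device is in saturation.
KCL at the drain: ½ k_n (V_GS − V_th)² = (V_DD − V_GS)/R.
Let x = V_GS − 0.94. Then 153 x² + x − 1.92 = 0, giving x = 0.109 V (positive root), so V_GS = 1.05 V.
I_D = (V_DD − V_GS)/R = (2.86 − 1.05) / 41.4 = 0.0438 mA.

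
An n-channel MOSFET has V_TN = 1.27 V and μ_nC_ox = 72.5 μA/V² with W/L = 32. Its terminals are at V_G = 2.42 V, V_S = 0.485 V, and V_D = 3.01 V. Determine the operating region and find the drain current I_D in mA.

V_GS = V_G − V_S = 2.42 − 0.485 = 1.94 V; V_DS = V_D − V_S = 3.01 − 0.485 = 2.52 V.
k_n = μ_nC_ox · (W/L) = 2.32 mA/V².
V_ov = V_GS − V_TN = 1.94 − 1.27 = 0.665 V.
Since V_DS = 2.52 V ≥ V_ov = 0.665 V, the device is in saturation.
I_D = ½ k_n V_ov² = 0.5 × 2.32 × 0.665² = 0.513 mA.

Saturation; I_D = 0.513 mA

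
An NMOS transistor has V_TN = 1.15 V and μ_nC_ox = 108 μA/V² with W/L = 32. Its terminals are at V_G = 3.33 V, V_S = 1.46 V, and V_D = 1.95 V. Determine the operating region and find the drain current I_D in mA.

Triode; I_D = 0.804 mA

V_GS = V_G − V_S = 3.33 − 1.46 = 1.87 V; V_DS = V_D − V_S = 1.95 − 1.46 = 0.49 V.
k_n = μ_nC_ox · (W/L) = 3.456 mA/V².
V_ov = V_GS − V_TN = 1.87 − 1.15 = 0.72 V.
Since V_DS = 0.49 V < V_ov = 0.72 V, the device is in the triode region.
I_D = k_n [V_ov · V_DS − ½ V_DS²] = 3.456 × [0.72 × 0.49 − 0.5 × 0.49²] = 0.804 mA.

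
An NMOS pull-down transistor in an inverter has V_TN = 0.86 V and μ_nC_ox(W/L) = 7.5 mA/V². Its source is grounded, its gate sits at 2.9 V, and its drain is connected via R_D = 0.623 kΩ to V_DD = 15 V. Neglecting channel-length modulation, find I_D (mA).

I_D = 15.6 mA

V_GS = V_G = 2.9 V, so V_ov = 2.9 − 0.86 = 2.04 V.
Assume saturation: I_D = ½ k_n V_ov² = 0.5 × 7.5 × 2.04² = 15.6 mA, giving V_DS = V_DD − I_D R_D = 15 − 15.6 × 0.623 = 5.28 V.
V_DS = 5.28 V ≥ V_ov = 2.04 V, confirming saturation.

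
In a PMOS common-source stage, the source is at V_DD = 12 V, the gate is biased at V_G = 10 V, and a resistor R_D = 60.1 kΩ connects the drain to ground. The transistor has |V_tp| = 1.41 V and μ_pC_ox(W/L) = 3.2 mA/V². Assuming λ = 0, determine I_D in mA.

V_SG = V_DD − V_G = 12 − 10 = 2 V, so V_ov = 2 − 1.41 = 0.59 V.
Assume saturation: I_D = ½ k_p V_ov² = 0.5 × 3.2 × 0.59² = 0.557 mA, giving V_SD = V_DD − I_D R_D = 12 − 0.557 × 60.1 = -21.5 V.
But -21.5 V < V_ov = 0.59 V, so the device is actually in triode.
In triode I_D = k_p[V_ov V_SD − ½ V_SD²] and I_D = (V_DD − V_SD)/R_D. Equating: 96.2 V_SD² − 114.5 V_SD + 12 = 0, giving V_SD = 0.116 V (the root below V_ov).
I_D = (12 − 0.116) / 60.1 = 0.198 mA.

I_D = 0.198 mA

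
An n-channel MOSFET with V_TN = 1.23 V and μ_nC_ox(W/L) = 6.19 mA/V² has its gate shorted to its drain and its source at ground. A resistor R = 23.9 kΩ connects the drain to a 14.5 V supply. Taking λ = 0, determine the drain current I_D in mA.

I_D = 0.538 mA

With gate tied to drain, V_GS = V_DS ≥ V_GS − V_TN, so the device is in saturation.
KCL at the drain: ½ k_n (V_GS − V_TN)² = (V_DD − V_GS)/R.
Let x = V_GS − 1.23. Then 74 x² + x − 13.27 = 0, giving x = 0.417 V (positive root), so V_GS = 1.65 V.
I_D = (V_DD − V_GS)/R = (14.5 − 1.65) / 23.9 = 0.538 mA.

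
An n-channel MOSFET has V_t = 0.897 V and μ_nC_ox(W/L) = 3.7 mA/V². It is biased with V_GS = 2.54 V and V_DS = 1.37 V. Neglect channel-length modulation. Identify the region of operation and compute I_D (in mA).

Triode; I_D = 4.86 mA

V_ov = V_GS − V_t = 2.54 − 0.897 = 1.64 V.
Since V_DS = 1.37 V < V_ov = 1.64 V, the device is in the triode region.
I_D = k_n [V_ov · V_DS − ½ V_DS²] = 3.7 × [1.64 × 1.37 − 0.5 × 1.37²] = 4.86 mA.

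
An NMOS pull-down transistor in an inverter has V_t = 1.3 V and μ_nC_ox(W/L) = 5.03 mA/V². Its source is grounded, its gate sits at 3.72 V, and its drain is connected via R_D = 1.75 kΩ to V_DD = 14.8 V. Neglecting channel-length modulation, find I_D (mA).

I_D = 8.01 mA

V_GS = V_G = 3.72 V, so V_ov = 3.72 − 1.3 = 2.42 V.
Assume saturation: I_D = ½ k_n V_ov² = 0.5 × 5.03 × 2.42² = 14.7 mA, giving V_DS = V_DD − I_D R_D = 14.8 − 14.7 × 1.75 = -11 V.
But -11 V < V_ov = 2.42 V, so the device is actually in triode.
In triode I_D = k_n[V_ov V_DS − ½ V_DS²] and I_D = (V_DD − V_DS)/R_D. Equating: 4.4 V_DS² − 22.3 V_DS + 14.8 = 0, giving V_DS = 0.785 V (the root below V_ov).
I_D = (14.8 − 0.785) / 1.75 = 8.01 mA.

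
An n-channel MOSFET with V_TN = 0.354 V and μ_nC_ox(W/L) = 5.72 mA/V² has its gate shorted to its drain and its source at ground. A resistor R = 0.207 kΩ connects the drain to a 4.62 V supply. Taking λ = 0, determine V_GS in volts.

V_GS = 2.32 V

With gate tied to drain, V_GS = V_DS ≥ V_GS − V_TN, so the device is in saturation.
KCL at the drain: ½ k_n (V_GS − V_TN)² = (V_DD − V_GS)/R.
Let x = V_GS − 0.354. Then 0.592 x² + x − 4.266 = 0, giving x = 1.97 V (positive root), so V_GS = 2.32 V.
I_D = (V_DD − V_GS)/R = (4.62 − 2.32) / 0.207 = 11.1 mA.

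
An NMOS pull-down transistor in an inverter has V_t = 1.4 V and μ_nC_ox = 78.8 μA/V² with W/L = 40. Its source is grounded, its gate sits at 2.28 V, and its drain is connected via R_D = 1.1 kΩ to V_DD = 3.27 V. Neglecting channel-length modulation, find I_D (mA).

V_GS = V_G = 2.28 V, so V_ov = 2.28 − 1.4 = 0.88 V.
k_n = μ_nC_ox · (W/L) = 3.152 mA/V².
Assume saturation: I_D = ½ k_n V_ov² = 0.5 × 3.152 × 0.88² = 1.22 mA, giving V_DS = V_DD − I_D R_D = 3.27 − 1.22 × 1.1 = 1.93 V.
V_DS = 1.93 V ≥ V_ov = 0.88 V, confirming saturation.

I_D = 1.22 mA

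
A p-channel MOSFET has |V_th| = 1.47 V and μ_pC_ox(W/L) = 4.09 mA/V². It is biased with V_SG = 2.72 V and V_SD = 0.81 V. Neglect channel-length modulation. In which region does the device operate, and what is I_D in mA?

V_ov = V_SG − |V_th| = 2.72 − 1.47 = 1.25 V.
Since V_SD = 0.81 V < V_ov = 1.25 V, the device is in the triode region.
I_D = k_p [V_ov · V_SD − ½ V_SD²] = 4.09 × [1.25 × 0.81 − 0.5 × 0.81²] = 2.8 mA.

Triode; I_D = 2.80 mA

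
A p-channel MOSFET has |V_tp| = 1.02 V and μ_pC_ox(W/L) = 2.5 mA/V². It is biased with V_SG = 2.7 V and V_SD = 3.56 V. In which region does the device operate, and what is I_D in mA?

V_ov = V_SG − |V_tp| = 2.7 − 1.02 = 1.68 V.
Since V_SD = 3.56 V ≥ V_ov = 1.68 V, the device is in saturation.
I_D = ½ k_p V_ov² = 0.5 × 2.5 × 1.68² = 3.53 mA.

Saturation; I_D = 3.53 mA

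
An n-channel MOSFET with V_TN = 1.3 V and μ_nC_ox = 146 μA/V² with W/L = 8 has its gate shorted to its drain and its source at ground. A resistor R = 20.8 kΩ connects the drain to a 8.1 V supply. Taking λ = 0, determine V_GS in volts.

With gate tied to drain, V_GS = V_DS ≥ V_GS − V_TN, so the device is in saturation.
k_n = μ_nC_ox · (W/L) = 1.168 mA/V².
KCL at the drain: ½ k_n (V_GS − V_TN)² = (V_DD − V_GS)/R.
Let x = V_GS − 1.3. Then 12.1 x² + x − 6.8 = 0, giving x = 0.708 V (positive root), so V_GS = 2.01 V.
I_D = (V_DD − V_GS)/R = (8.1 − 2.01) / 20.8 = 0.293 mA.

V_GS = 2.01 V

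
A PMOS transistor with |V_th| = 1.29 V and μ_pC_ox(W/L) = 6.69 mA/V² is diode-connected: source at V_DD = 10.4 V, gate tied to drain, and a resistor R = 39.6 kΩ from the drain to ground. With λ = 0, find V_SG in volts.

V_SG = 1.55 V

With gate tied to drain, V_SG = V_SD ≥ V_SG − |V_th|, so the device is in saturation.
KCL at the drain: ½ k_p (V_SG − |V_th|)² = (V_DD − V_SG)/R.
Let x = V_SG − 1.29. Then 132 x² + x − 9.11 = 0, giving x = 0.259 V (positive root), so V_SG = 1.55 V.
I_D = (V_DD − V_SG)/R = (10.4 − 1.55) / 39.6 = 0.224 mA.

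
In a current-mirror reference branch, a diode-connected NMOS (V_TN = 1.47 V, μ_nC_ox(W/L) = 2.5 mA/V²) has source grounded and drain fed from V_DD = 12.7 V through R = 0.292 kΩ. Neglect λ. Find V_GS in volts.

V_GS = 5.81 V

With gate tied to drain, V_GS = V_DS ≥ V_GS − V_TN, so the device is in saturation.
KCL at the drain: ½ k_n (V_GS − V_TN)² = (V_DD − V_GS)/R.
Let x = V_GS − 1.47. Then 0.365 x² + x − 11.23 = 0, giving x = 4.34 V (positive root), so V_GS = 5.81 V.
I_D = (V_DD − V_GS)/R = (12.7 − 5.81) / 0.292 = 23.6 mA.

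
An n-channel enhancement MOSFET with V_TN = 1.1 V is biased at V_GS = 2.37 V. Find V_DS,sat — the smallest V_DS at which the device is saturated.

The boundary between triode and saturation is V_DS = V_GS − V_TN = V_ov.
V_ov = 2.37 − 1.1 = 1.27 V.

V_DS,sat = 1.27 V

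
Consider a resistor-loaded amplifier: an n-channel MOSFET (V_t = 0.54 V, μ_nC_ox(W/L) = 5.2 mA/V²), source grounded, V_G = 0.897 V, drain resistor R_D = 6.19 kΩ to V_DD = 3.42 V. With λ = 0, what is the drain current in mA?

I_D = 0.331 mA

V_GS = V_G = 0.897 V, so V_ov = 0.897 − 0.54 = 0.357 V.
Assume saturation: I_D = ½ k_n V_ov² = 0.5 × 5.2 × 0.357² = 0.331 mA, giving V_DS = V_DD − I_D R_D = 3.42 − 0.331 × 6.19 = 1.37 V.
V_DS = 1.37 V ≥ V_ov = 0.357 V, confirming saturation.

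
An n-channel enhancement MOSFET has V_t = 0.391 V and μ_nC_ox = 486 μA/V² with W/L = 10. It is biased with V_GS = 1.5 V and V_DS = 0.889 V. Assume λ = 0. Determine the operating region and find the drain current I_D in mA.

Triode; I_D = 2.87 mA

k_n = μ_nC_ox · (W/L) = 4.86 mA/V².
V_ov = V_GS − V_t = 1.5 − 0.391 = 1.11 V.
Since V_DS = 0.889 V < V_ov = 1.11 V, the device is in the triode region.
I_D = k_n [V_ov · V_DS − ½ V_DS²] = 4.86 × [1.11 × 0.889 − 0.5 × 0.889²] = 2.87 mA.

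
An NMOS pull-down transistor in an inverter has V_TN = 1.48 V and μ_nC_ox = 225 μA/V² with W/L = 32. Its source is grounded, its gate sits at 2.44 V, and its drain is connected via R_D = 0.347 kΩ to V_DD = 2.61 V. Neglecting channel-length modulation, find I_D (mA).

V_GS = V_G = 2.44 V, so V_ov = 2.44 − 1.48 = 0.96 V.
k_n = μ_nC_ox · (W/L) = 7.2 mA/V².
Assume saturation: I_D = ½ k_n V_ov² = 0.5 × 7.2 × 0.96² = 3.32 mA, giving V_DS = V_DD − I_D R_D = 2.61 − 3.32 × 0.347 = 1.46 V.
V_DS = 1.46 V ≥ V_ov = 0.96 V, confirming saturation.

I_D = 3.32 mA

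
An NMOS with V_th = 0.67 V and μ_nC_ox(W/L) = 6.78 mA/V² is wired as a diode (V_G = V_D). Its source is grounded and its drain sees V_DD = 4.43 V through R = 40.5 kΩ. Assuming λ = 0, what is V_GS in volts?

With gate tied to drain, V_GS = V_DS ≥ V_GS − V_th, so the device is in saturation.
KCL at the drain: ½ k_n (V_GS − V_th)² = (V_DD − V_GS)/R.
Let x = V_GS − 0.67. Then 137 x² + x − 3.76 = 0, giving x = 0.162 V (positive root), so V_GS = 0.832 V.
I_D = (V_DD − V_GS)/R = (4.43 − 0.832) / 40.5 = 0.0888 mA.

V_GS = 0.832 V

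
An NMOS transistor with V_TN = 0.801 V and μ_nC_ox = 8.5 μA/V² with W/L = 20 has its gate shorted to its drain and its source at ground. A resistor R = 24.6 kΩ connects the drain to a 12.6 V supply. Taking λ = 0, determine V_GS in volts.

V_GS = 2.95 V

With gate tied to drain, V_GS = V_DS ≥ V_GS − V_TN, so the device is in saturation.
k_n = μ_nC_ox · (W/L) = 0.17 mA/V².
KCL at the drain: ½ k_n (V_GS − V_TN)² = (V_DD − V_GS)/R.
Let x = V_GS − 0.801. Then 2.09 x² + x − 11.8 = 0, giving x = 2.15 V (positive root), so V_GS = 2.95 V.
I_D = (V_DD − V_GS)/R = (12.6 − 2.95) / 24.6 = 0.392 mA.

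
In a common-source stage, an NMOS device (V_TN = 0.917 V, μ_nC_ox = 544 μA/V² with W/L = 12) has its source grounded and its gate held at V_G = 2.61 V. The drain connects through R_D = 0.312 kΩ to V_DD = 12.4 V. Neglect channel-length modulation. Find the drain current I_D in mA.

V_GS = V_G = 2.61 V, so V_ov = 2.61 − 0.917 = 1.69 V.
k_n = μ_nC_ox · (W/L) = 6.528 mA/V².
Assume saturation: I_D = ½ k_n V_ov² = 0.5 × 6.528 × 1.69² = 9.36 mA, giving V_DS = V_DD − I_D R_D = 12.4 − 9.36 × 0.312 = 9.48 V.
V_DS = 9.48 V ≥ V_ov = 1.69 V, confirming saturation.

I_D = 9.36 mA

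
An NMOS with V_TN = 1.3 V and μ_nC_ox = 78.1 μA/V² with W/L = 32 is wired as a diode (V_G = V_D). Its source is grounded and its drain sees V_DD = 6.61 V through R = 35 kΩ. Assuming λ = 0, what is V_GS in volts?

With gate tied to drain, V_GS = V_DS ≥ V_GS − V_TN, so the device is in saturation.
k_n = μ_nC_ox · (W/L) = 2.499 mA/V².
KCL at the drain: ½ k_n (V_GS − V_TN)² = (V_DD − V_GS)/R.
Let x = V_GS − 1.3. Then 43.7 x² + x − 5.31 = 0, giving x = 0.337 V (positive root), so V_GS = 1.64 V.
I_D = (V_DD − V_GS)/R = (6.61 − 1.64) / 35 = 0.142 mA.

V_GS = 1.64 V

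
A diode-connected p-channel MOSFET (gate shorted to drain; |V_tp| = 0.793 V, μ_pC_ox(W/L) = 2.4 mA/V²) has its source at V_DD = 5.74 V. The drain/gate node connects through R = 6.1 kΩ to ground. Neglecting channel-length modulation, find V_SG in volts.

V_SG = 1.55 V

With gate tied to drain, V_SG = V_SD ≥ V_SG − |V_tp|, so the device is in saturation.
KCL at the drain: ½ k_p (V_SG − |V_tp|)² = (V_DD − V_SG)/R.
Let x = V_SG − 0.793. Then 7.32 x² + x − 4.947 = 0, giving x = 0.757 V (positive root), so V_SG = 1.55 V.
I_D = (V_DD − V_SG)/R = (5.74 − 1.55) / 6.1 = 0.687 mA.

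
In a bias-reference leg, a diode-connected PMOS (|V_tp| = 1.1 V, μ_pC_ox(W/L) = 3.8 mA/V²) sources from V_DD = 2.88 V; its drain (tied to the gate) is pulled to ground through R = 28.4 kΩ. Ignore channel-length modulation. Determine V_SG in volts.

V_SG = 1.27 V

With gate tied to drain, V_SG = V_SD ≥ V_SG − |V_tp|, so the device is in saturation.
KCL at the drain: ½ k_p (V_SG − |V_tp|)² = (V_DD − V_SG)/R.
Let x = V_SG − 1.1. Then 54 x² + x − 1.78 = 0, giving x = 0.173 V (positive root), so V_SG = 1.27 V.
I_D = (V_DD − V_SG)/R = (2.88 − 1.27) / 28.4 = 0.0566 mA.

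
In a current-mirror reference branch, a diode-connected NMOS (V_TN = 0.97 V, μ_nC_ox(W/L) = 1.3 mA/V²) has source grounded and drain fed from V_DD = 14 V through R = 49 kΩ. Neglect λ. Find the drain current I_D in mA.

With gate tied to drain, V_GS = V_DS ≥ V_GS − V_TN, so the device is in saturation.
KCL at the drain: ½ k_n (V_GS − V_TN)² = (V_DD − V_GS)/R.
Let x = V_GS − 0.97. Then 31.9 x² + x − 13.03 = 0, giving x = 0.624 V (positive root), so V_GS = 1.59 V.
I_D = (V_DD − V_GS)/R = (14 − 1.59) / 49 = 0.253 mA.

I_D = 0.253 mA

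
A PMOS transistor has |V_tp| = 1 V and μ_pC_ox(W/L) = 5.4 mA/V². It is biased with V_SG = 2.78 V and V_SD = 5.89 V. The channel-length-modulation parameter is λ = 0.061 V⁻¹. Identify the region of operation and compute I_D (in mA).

V_ov = V_SG − |V_tp| = 2.78 − 1 = 1.78 V.
Since V_SD = 5.89 V ≥ V_ov = 1.78 V, the device is in saturation.
I_D = ½ k_p V_ov² (1 + λ V_SD) = 0.5 × 5.4 × 1.78² × (1 + 0.061 × 5.89) = 11.6 mA.

Saturation; I_D = 11.6 mA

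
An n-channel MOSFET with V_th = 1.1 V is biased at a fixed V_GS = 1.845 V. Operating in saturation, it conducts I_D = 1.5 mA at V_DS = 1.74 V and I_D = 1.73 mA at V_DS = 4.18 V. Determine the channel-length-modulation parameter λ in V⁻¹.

With V_GS fixed, I_D ∝ (1 + λ V_DS) in saturation, so I_D2/I_D1 = (1 + λ V_DS2)/(1 + λ V_DS1).
1.73/1.5 = 1.153 = (1 + 4.18 λ)/(1 + 1.74 λ).
Solving: λ (I_D1 V_DS2 − I_D2 V_DS1) = I_D2 − I_D1, so λ = (1.73 − 1.5) / (1.5 × 4.18 − 1.73 × 1.74) = 0.23 / 3.26 = 0.0706 V⁻¹.

λ = 0.0706 V⁻¹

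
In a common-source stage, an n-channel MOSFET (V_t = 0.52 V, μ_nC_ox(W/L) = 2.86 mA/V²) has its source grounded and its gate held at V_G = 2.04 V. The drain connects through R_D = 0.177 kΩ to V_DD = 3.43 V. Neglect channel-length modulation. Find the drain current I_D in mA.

I_D = 3.30 mA

V_GS = V_G = 2.04 V, so V_ov = 2.04 − 0.52 = 1.52 V.
Assume saturation: I_D = ½ k_n V_ov² = 0.5 × 2.86 × 1.52² = 3.3 mA, giving V_DS = V_DD − I_D R_D = 3.43 − 3.3 × 0.177 = 2.85 V.
V_DS = 2.85 V ≥ V_ov = 1.52 V, confirming saturation.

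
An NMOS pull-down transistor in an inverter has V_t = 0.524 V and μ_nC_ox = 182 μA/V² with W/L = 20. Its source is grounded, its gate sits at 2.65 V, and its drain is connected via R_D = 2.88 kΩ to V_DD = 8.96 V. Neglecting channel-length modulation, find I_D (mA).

I_D = 2.96 mA

V_GS = V_G = 2.65 V, so V_ov = 2.65 − 0.524 = 2.13 V.
k_n = μ_nC_ox · (W/L) = 3.64 mA/V².
Assume saturation: I_D = ½ k_n V_ov² = 0.5 × 3.64 × 2.13² = 8.23 mA, giving V_DS = V_DD − I_D R_D = 8.96 − 8.23 × 2.88 = -14.7 V.
But -14.7 V < V_ov = 2.13 V, so the device is actually in triode.
In triode I_D = k_n[V_ov V_DS − ½ V_DS²] and I_D = (V_DD − V_DS)/R_D. Equating: 5.24 V_DS² − 23.29 V_DS + 8.96 = 0, giving V_DS = 0.426 V (the root below V_ov).
I_D = (8.96 − 0.426) / 2.88 = 2.96 mA.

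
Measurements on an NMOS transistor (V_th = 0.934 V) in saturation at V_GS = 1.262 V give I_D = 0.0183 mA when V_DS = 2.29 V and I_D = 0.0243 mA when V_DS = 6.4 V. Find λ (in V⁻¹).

λ = 0.0976 V⁻¹

With V_GS fixed, I_D ∝ (1 + λ V_DS) in saturation, so I_D2/I_D1 = (1 + λ V_DS2)/(1 + λ V_DS1).
0.0243/0.0183 = 1.328 = (1 + 6.4 λ)/(1 + 2.29 λ).
Solving: λ (I_D1 V_DS2 − I_D2 V_DS1) = I_D2 − I_D1, so λ = (0.0243 − 0.0183) / (0.0183 × 6.4 − 0.0243 × 2.29) = 0.006 / 0.0615 = 0.0976 V⁻¹.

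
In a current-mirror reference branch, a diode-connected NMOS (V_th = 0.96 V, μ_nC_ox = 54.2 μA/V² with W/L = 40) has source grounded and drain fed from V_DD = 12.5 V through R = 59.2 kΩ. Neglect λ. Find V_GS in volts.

V_GS = 1.38 V

With gate tied to drain, V_GS = V_DS ≥ V_GS − V_th, so the device is in saturation.
k_n = μ_nC_ox · (W/L) = 2.168 mA/V².
KCL at the drain: ½ k_n (V_GS − V_th)² = (V_DD − V_GS)/R.
Let x = V_GS − 0.96. Then 64.2 x² + x − 11.54 = 0, giving x = 0.416 V (positive root), so V_GS = 1.38 V.
I_D = (V_DD − V_GS)/R = (12.5 − 1.38) / 59.2 = 0.188 mA.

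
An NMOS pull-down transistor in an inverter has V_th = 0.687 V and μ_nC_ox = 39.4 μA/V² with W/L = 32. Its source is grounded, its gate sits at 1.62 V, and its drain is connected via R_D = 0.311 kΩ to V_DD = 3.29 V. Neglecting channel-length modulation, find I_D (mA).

I_D = 0.549 mA

V_GS = V_G = 1.62 V, so V_ov = 1.62 − 0.687 = 0.933 V.
k_n = μ_nC_ox · (W/L) = 1.261 mA/V².
Assume saturation: I_D = ½ k_n V_ov² = 0.5 × 1.261 × 0.933² = 0.549 mA, giving V_DS = V_DD − I_D R_D = 3.29 − 0.549 × 0.311 = 3.12 V.
V_DS = 3.12 V ≥ V_ov = 0.933 V, confirming saturation.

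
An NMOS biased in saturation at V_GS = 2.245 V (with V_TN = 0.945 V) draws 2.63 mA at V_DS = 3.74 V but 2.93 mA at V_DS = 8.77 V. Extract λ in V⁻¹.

With V_GS fixed, I_D ∝ (1 + λ V_DS) in saturation, so I_D2/I_D1 = (1 + λ V_DS2)/(1 + λ V_DS1).
2.93/2.63 = 1.114 = (1 + 8.77 λ)/(1 + 3.74 λ).
Solving: λ (I_D1 V_DS2 − I_D2 V_DS1) = I_D2 − I_D1, so λ = (2.93 − 2.63) / (2.63 × 8.77 − 2.93 × 3.74) = 0.3 / 12.1 = 0.0248 V⁻¹.

λ = 0.0248 V⁻¹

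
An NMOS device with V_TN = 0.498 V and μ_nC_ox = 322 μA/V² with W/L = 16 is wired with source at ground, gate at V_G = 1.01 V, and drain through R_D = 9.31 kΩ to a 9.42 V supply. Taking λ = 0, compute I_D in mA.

I_D = 0.675 mA

V_GS = V_G = 1.01 V, so V_ov = 1.01 − 0.498 = 0.512 V.
k_n = μ_nC_ox · (W/L) = 5.152 mA/V².
Assume saturation: I_D = ½ k_n V_ov² = 0.5 × 5.152 × 0.512² = 0.675 mA, giving V_DS = V_DD − I_D R_D = 9.42 − 0.675 × 9.31 = 3.13 V.
V_DS = 3.13 V ≥ V_ov = 0.512 V, confirming saturation.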